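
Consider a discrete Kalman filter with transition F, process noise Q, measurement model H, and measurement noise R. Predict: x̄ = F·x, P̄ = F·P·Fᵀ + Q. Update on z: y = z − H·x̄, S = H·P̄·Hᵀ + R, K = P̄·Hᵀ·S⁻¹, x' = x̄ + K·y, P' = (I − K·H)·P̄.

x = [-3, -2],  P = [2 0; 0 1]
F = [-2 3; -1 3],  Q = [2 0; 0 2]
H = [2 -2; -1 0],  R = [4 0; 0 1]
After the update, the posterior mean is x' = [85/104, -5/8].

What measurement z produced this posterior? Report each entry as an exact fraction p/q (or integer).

z = [2, -1]

x̄ = F·x = [0, -3]
P̄ = F·P·Fᵀ + Q = [19 13; 13 13]
S = H·P̄·Hᵀ + R = [28 -12; -12 20]
K = P̄·Hᵀ·S⁻¹ = [3/104 -97/104; -3/8 -7/8]
x' − x̄ = [85/104, 19/8] = K·y
y = (KᵀK)⁻¹·Kᵀ·(x' − x̄) = [-4, -1]
z = y + H·x̄ = [-4, -1] + [6, 0] = [2, -1]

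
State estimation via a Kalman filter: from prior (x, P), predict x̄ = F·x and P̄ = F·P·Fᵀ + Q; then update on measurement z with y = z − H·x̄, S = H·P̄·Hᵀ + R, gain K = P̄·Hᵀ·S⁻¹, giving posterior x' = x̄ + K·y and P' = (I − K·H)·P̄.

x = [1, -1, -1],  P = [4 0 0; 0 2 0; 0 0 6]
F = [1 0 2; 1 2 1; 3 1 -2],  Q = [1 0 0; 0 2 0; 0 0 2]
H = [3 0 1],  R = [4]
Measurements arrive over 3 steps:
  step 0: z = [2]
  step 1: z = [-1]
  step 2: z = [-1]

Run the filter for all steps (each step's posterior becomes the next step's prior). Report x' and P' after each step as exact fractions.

step 0: x̄ = F·x = [-1, -2, 4]
step 0: P̄ = F·P·Fᵀ + Q = [29 16 -12; 16 20 4; -12 4 64]
step 0: y = z − H·x̄ = [1]
step 0: S = H·P̄·Hᵀ + R = [257]
step 0: K = P̄·Hᵀ·S⁻¹ = [75/257; 52/257; 28/257]
step 0: x' = x̄ + K·y = [-182/257, -462/257, 1056/257]
step 0: P' = (I − K·H)·P̄ = [1828/257 212/257 -5184/257; 212/257 2436/257 -428/257; -5184/257 -428/257 15664/257]
step 1: x̄ = F·x = [1930/257, -50/257, -3120/257]
step 1: P̄ = F·P·Fᵀ + Q = [44005/257 16316/257 -78552/257; 16316/257 16518/257 -23388/257; -78552/257 -23388/257 147250/257]
step 1: y = z − H·x̄ = [-2927/257]
step 1: S = H·P̄·Hᵀ + R = [73011/257]
step 1: K = P̄·Hᵀ·S⁻¹ = [17821/24337; 8520/24337; -88406/73011]
step 1: x' = x̄ + K·y = [-20201/24337, -101770/24337, 120506/73011]
step 1: P' = (I − K·H)·P̄ = [459866/24337 -227324/24337 -1308314/24337; -227324/24337 716838/24337 716052/24337; -1308314/24337 716052/24337 11421202/73011]
step 2: x̄ = F·x = [180409/73011, -550717/73011, -728131/73011]
step 2: P̄ = F·P·Fᵀ + Q = [31437649/73011 19675856/73011 -53631442/73011; 19675856/73011 19563730/73011 -29545796/73011; -53631442/73011 -29545796/73011 94812574/73011]
step 2: y = z − H·x̄ = [113893/73011]
step 2: S = H·P̄·Hᵀ + R = [56254807/73011]
step 2: K = P̄·Hᵀ·S⁻¹ = [40681505/56254807; 29481772/56254807; -66081752/56254807]
step 2: x' = x̄ + K·y = [202465548/56254807, -378336293/56254807, -664107023/56254807]
step 2: P' = (I − K·H)·P̄ = [1555026338/56254807 -1266951188/56254807 -4502352994/56254807; -1266951188/56254807 3169097466/56254807 3918780652/56254807; -4502352994/56254807 3918780652/56254807 13242731974/56254807]

step 0: x' = [-182/257, -462/257, 1056/257], P' = [1828/257 212/257 -5184/257; 212/257 2436/257 -428/257; -5184/257 -428/257 15664/257]
step 1: x' = [-20201/24337, -101770/24337, 120506/73011], P' = [459866/24337 -227324/24337 -1308314/24337; -227324/24337 716838/24337 716052/24337; -1308314/24337 716052/24337 11421202/73011]
step 2: x' = [202465548/56254807, -378336293/56254807, -664107023/56254807], P' = [1555026338/56254807 -1266951188/56254807 -4502352994/56254807; -1266951188/56254807 3169097466/56254807 3918780652/56254807; -4502352994/56254807 3918780652/56254807 13242731974/56254807]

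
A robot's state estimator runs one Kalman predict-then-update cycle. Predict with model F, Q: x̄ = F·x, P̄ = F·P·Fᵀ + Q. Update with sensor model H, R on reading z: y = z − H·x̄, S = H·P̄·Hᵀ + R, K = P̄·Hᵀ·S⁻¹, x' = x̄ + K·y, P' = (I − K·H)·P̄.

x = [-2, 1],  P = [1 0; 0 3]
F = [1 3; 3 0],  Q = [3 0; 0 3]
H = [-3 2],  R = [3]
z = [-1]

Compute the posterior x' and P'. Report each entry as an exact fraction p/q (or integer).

x̄ = F·x = [1, -6]
P̄ = F·P·Fᵀ + Q = [31 3; 3 12]
y = z − H·x̄ = [14]
S = H·P̄·Hᵀ + R = [294]
K = P̄·Hᵀ·S⁻¹ = [-29/98; 5/98]
x' = x̄ + K·y = [-22/7, -37/7]
P' = (I − K·H)·P̄ = [515/98 729/98; 729/98 1101/98]

x' = [-22/7, -37/7]
P' = [515/98 729/98; 729/98 1101/98]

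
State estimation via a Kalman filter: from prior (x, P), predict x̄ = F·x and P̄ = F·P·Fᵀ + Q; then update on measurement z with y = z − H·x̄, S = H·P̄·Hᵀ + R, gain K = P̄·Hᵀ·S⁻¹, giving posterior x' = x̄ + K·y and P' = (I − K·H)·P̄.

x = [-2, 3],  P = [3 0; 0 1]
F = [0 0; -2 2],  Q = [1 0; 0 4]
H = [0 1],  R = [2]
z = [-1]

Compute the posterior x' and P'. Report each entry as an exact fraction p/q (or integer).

x̄ = F·x = [0, 10]
P̄ = F·P·Fᵀ + Q = [1 0; 0 20]
y = z − H·x̄ = [-11]
S = H·P̄·Hᵀ + R = [22]
K = P̄·Hᵀ·S⁻¹ = [0; 10/11]
x' = x̄ + K·y = [0, 0]
P' = (I − K·H)·P̄ = [1 0; 0 20/11]

x' = [0, 0]
P' = [1 0; 0 20/11]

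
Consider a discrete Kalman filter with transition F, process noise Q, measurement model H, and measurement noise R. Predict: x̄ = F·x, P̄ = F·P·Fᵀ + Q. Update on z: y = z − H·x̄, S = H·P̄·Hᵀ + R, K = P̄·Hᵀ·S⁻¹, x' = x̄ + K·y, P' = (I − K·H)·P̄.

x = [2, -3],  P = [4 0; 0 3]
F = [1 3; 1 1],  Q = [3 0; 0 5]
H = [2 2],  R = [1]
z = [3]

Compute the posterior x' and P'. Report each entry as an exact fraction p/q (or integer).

x̄ = F·x = [-7, -1]
P̄ = F·P·Fᵀ + Q = [34 13; 13 12]
y = z − H·x̄ = [19]
S = H·P̄·Hᵀ + R = [289]
K = P̄·Hᵀ·S⁻¹ = [94/289; 50/289]
x' = x̄ + K·y = [-237/289, 661/289]
P' = (I − K·H)·P̄ = [990/289 -943/289; -943/289 968/289]

x' = [-237/289, 661/289]
P' = [990/289 -943/289; -943/289 968/289]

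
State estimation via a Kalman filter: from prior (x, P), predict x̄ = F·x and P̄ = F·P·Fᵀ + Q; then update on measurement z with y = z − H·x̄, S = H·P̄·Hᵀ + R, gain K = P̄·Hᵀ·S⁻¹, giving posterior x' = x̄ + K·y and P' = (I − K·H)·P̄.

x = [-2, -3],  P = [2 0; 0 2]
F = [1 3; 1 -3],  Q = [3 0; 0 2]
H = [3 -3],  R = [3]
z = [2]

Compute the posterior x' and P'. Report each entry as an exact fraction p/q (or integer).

x' = [-46/29, -63/29]
P' = [773/232 367/116; 367/116 193/58]

x̄ = F·x = [-11, 7]
P̄ = F·P·Fᵀ + Q = [23 -16; -16 22]
y = z − H·x̄ = [56]
S = H·P̄·Hᵀ + R = [696]
K = P̄·Hᵀ·S⁻¹ = [39/232; -19/116]
x' = x̄ + K·y = [-46/29, -63/29]
P' = (I − K·H)·P̄ = [773/232 367/116; 367/116 193/58]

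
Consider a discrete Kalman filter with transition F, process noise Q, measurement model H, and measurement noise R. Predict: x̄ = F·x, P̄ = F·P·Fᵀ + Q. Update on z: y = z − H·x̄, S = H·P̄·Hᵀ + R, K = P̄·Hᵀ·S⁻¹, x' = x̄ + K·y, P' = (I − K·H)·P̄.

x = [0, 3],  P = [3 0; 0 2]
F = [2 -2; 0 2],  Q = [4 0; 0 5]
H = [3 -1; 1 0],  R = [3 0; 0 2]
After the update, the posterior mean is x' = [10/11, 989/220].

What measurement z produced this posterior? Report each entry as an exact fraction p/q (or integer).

x̄ = F·x = [-6, 6]
P̄ = F·P·Fᵀ + Q = [24 -8; -8 13]
S = H·P̄·Hᵀ + R = [280 80; 80 26]
K = P̄·Hᵀ·S⁻¹ = [2/11 4/11; -161/440 9/11]
x' − x̄ = [76/11, -331/220] = K·y
y = (KᵀK)⁻¹·Kᵀ·(x' − x̄) = [22, 8]
z = y + H·x̄ = [22, 8] + [-24, -6] = [-2, 2]

z = [-2, 2]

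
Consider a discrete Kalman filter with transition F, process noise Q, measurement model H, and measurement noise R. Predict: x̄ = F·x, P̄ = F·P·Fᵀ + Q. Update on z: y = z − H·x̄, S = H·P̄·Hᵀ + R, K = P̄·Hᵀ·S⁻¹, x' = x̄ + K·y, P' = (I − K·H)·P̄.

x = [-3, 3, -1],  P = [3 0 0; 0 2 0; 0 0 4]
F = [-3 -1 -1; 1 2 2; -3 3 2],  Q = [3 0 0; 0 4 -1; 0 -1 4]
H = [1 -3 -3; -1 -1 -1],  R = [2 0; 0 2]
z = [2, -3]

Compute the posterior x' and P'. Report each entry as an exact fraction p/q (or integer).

x̄ = F·x = [7, 1, 16]
P̄ = F·P·Fᵀ + Q = [36 -21 13; -21 31 18; 13 18 65]
y = z − H·x̄ = [46, 21]
S = H·P̄·Hᵀ + R = [1274 344; 344 154]
K = P̄·Hᵀ·S⁻¹ = [4718/19465 -14078/19465; -812/3893 1106/3893; -166/3893 -2056/3893]
x' = x̄ + K·y = [11529/3893, -10233/3893, 11476/3893]
P' = (I − K·H)·P̄ = [23476/19465 -2065/3893 3001/3893; -2065/3893 15235/3893 -15382/3893; 3001/3893 -15382/3893 16493/3893]

x' = [11529/3893, -10233/3893, 11476/3893]
P' = [23476/19465 -2065/3893 3001/3893; -2065/3893 15235/3893 -15382/3893; 3001/3893 -15382/3893 16493/3893]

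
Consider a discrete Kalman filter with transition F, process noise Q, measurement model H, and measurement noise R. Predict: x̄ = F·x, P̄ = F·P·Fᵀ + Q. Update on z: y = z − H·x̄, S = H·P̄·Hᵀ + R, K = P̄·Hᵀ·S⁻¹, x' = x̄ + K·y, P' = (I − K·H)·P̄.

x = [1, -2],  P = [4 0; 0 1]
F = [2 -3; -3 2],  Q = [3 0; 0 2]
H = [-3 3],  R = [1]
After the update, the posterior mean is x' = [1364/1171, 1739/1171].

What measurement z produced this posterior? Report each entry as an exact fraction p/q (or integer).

x̄ = F·x = [8, -7]
P̄ = F·P·Fᵀ + Q = [28 -30; -30 42]
S = H·P̄·Hᵀ + R = [1171]
K = P̄·Hᵀ·S⁻¹ = [-174/1171; 216/1171]
x' − x̄ = [-8004/1171, 9936/1171] = K·y
y = (KᵀK)⁻¹·Kᵀ·(x' − x̄) = [46]
z = y + H·x̄ = [46] + [-45] = [1]

z = [1]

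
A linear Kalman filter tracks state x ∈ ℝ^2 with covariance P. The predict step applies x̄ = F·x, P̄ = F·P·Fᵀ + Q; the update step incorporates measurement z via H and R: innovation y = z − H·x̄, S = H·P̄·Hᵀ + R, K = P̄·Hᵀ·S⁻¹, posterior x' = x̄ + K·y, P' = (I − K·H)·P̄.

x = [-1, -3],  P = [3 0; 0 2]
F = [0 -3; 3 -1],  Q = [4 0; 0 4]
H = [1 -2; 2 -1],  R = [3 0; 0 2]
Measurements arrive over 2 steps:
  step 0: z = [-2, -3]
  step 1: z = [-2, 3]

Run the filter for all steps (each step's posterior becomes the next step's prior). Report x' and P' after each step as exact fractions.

step 0: x̄ = F·x = [9, 0]
step 0: P̄ = F·P·Fᵀ + Q = [22 6; 6 33]
step 0: y = z − H·x̄ = [-11, -21]
step 0: S = H·P̄·Hᵀ + R = [133 80; 80 99]
step 0: K = P̄·Hᵀ·S⁻¹ = [-2050/6767 4254/6767; -4260/6767 2007/6767]
step 0: x' = x̄ + K·y = [-5881/6767, 4713/6767]
step 0: P' = (I − K·H)·P̄ = [7722/6767 6936/6767; 6936/6767 9858/6767]
step 1: x̄ = F·x = [-14139/6767, -22356/6767]
step 1: P̄ = F·P·Fᵀ + Q = [115790/6767 -32850/6767; -32850/6767 64808/6767]
step 1: y = z − H·x̄ = [-44107/6767, 26223/6767]
step 1: S = H·P̄·Hᵀ + R = [526723/6767 525446/6767; 525446/6767 672902/6767]
step 1: K = P̄·Hᵀ·S⁻¹ = [-248540/1157669 649005/1157669; -3010846/5788345 1228428/5788345]
step 1: x' = x̄ + K·y = [1716112/1157669, 5262038/5788345]
step 1: P' = (I − K·H)·P̄ = [1113880/1157669 929750/1157669; 929750/1157669 6840644/5788345]

step 0: x' = [-5881/6767, 4713/6767], P' = [7722/6767 6936/6767; 6936/6767 9858/6767]
step 1: x' = [1716112/1157669, 5262038/5788345], P' = [1113880/1157669 929750/1157669; 929750/1157669 6840644/5788345]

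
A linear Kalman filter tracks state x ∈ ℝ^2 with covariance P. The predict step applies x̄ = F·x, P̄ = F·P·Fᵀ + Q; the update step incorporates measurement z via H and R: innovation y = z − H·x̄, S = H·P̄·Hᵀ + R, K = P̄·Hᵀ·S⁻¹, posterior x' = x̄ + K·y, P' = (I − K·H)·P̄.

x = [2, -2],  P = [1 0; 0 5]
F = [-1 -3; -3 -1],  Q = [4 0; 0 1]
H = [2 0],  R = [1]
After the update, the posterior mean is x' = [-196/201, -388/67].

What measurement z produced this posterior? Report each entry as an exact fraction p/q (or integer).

x̄ = F·x = [4, -4]
P̄ = F·P·Fᵀ + Q = [50 18; 18 15]
S = H·P̄·Hᵀ + R = [201]
K = P̄·Hᵀ·S⁻¹ = [100/201; 12/67]
x' − x̄ = [-1000/201, -120/67] = K·y
y = (KᵀK)⁻¹·Kᵀ·(x' − x̄) = [-10]
z = y + H·x̄ = [-10] + [8] = [-2]

z = [-2]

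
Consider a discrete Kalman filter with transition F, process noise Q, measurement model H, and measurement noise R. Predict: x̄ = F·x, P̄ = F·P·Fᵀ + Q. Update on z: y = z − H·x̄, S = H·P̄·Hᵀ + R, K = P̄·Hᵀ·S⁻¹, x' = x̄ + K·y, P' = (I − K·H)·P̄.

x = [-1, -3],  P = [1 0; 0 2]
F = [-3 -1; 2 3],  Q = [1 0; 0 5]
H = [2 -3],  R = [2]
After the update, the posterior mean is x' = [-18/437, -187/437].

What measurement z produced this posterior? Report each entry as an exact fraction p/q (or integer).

x̄ = F·x = [6, -11]
P̄ = F·P·Fᵀ + Q = [12 -12; -12 27]
S = H·P̄·Hᵀ + R = [437]
K = P̄·Hᵀ·S⁻¹ = [60/437; -105/437]
x' − x̄ = [-2640/437, 4620/437] = K·y
y = (KᵀK)⁻¹·Kᵀ·(x' − x̄) = [-44]
z = y + H·x̄ = [-44] + [45] = [1]

z = [1]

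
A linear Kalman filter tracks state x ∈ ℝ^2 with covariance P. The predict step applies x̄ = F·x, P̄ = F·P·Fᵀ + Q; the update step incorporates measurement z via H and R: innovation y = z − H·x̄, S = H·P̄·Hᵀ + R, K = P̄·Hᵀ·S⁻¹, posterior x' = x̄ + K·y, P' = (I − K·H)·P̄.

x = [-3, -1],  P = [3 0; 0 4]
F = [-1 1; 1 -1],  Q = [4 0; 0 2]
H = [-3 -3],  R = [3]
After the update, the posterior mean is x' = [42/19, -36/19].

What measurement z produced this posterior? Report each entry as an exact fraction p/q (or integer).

z = [-1]

x̄ = F·x = [2, -2]
P̄ = F·P·Fᵀ + Q = [11 -7; -7 9]
S = H·P̄·Hᵀ + R = [57]
K = P̄·Hᵀ·S⁻¹ = [-4/19; -2/19]
x' − x̄ = [4/19, 2/19] = K·y
y = (KᵀK)⁻¹·Kᵀ·(x' − x̄) = [-1]
z = y + H·x̄ = [-1] + [0] = [-1]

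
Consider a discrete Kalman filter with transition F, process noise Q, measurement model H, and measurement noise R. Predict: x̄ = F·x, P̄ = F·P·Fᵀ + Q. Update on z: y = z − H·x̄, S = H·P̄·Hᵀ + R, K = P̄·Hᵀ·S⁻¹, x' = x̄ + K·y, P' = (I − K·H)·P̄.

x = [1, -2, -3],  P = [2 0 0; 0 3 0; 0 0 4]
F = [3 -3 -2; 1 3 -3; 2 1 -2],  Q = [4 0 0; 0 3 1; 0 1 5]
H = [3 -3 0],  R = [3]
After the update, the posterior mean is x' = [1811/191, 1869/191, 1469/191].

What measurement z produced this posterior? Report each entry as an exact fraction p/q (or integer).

x̄ = F·x = [15, 4, 6]
P̄ = F·P·Fᵀ + Q = [65 3 19; 3 68 38; 19 38 32]
S = H·P̄·Hᵀ + R = [1146]
K = P̄·Hᵀ·S⁻¹ = [31/191; -65/382; -19/382]
x' − x̄ = [-1054/191, 1105/191, 323/191] = K·y
y = (KᵀK)⁻¹·Kᵀ·(x' − x̄) = [-34]
z = y + H·x̄ = [-34] + [33] = [-1]

z = [-1]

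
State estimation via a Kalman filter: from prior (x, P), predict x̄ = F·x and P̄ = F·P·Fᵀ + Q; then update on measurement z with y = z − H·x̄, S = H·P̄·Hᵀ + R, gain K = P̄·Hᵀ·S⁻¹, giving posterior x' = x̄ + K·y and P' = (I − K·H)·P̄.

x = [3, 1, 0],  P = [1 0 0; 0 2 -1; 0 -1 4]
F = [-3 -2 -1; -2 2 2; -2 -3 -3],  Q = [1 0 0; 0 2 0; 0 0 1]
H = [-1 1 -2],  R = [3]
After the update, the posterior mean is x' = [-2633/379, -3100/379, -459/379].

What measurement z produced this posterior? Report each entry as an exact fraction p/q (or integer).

x̄ = F·x = [-11, -4, -9]
P̄ = F·P·Fᵀ + Q = [18 -4 21; -4 22 -20; 21 -20 41]
S = H·P̄·Hᵀ + R = [379]
K = P̄·Hᵀ·S⁻¹ = [-64/379; 66/379; -123/379]
x' − x̄ = [1536/379, -1584/379, 2952/379] = K·y
y = (KᵀK)⁻¹·Kᵀ·(x' − x̄) = [-24]
z = y + H·x̄ = [-24] + [25] = [1]

z = [1]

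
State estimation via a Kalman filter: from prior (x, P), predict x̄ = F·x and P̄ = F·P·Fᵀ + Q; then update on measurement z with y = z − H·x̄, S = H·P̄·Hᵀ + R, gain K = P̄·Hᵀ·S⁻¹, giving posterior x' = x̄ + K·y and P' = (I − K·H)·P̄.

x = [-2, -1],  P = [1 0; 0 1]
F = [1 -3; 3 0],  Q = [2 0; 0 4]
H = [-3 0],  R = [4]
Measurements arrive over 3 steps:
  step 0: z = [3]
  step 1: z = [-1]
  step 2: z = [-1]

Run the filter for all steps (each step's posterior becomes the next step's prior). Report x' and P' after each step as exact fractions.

step 0: x' = [-13/14, -363/56], P' = [3/7 3/28; 3/28 1375/112]
step 1: x' = [46021/113623, -322413/113623], P' = [50300/113623 144/113623; 144/113623 892648/113623]
step 2: x' = [14492291/37624559, 5705475/5374937], P' = [16621028/37624559 42744/5374937; 42744/5374937 42788096/5374937]

step 0: x̄ = F·x = [1, -6]
step 0: P̄ = F·P·Fᵀ + Q = [12 3; 3 13]
step 0: y = z − H·x̄ = [6]
step 0: S = H·P̄·Hᵀ + R = [112]
step 0: K = P̄·Hᵀ·S⁻¹ = [-9/28; -9/112]
step 0: x' = x̄ + K·y = [-13/14, -363/56]
step 0: P' = (I − K·H)·P̄ = [3/7 3/28; 3/28 1375/112]
step 1: x̄ = F·x = [1037/56, -39/14]
step 1: P̄ = F·P·Fᵀ + Q = [12575/112 9/28; 9/28 55/7]
step 1: y = z − H·x̄ = [3055/56]
step 1: S = H·P̄·Hᵀ + R = [113623/112]
step 1: K = P̄·Hᵀ·S⁻¹ = [-37725/113623; -108/113623]
step 1: x' = x̄ + K·y = [46021/113623, -322413/113623]
step 1: P' = (I − K·H)·P̄ = [50300/113623 144/113623; 144/113623 892648/113623]
step 2: x̄ = F·x = [1013260/113623, 138063/113623]
step 2: P̄ = F·P·Fᵀ + Q = [8310514/113623 149604/113623; 149604/113623 907192/113623]
step 2: y = z − H·x̄ = [2926157/113623]
step 2: S = H·P̄·Hᵀ + R = [75249118/113623]
step 2: K = P̄·Hᵀ·S⁻¹ = [-12465771/37624559; -32058/5374937]
step 2: x' = x̄ + K·y = [14492291/37624559, 5705475/5374937]
step 2: P' = (I − K·H)·P̄ = [16621028/37624559 42744/5374937; 42744/5374937 42788096/5374937]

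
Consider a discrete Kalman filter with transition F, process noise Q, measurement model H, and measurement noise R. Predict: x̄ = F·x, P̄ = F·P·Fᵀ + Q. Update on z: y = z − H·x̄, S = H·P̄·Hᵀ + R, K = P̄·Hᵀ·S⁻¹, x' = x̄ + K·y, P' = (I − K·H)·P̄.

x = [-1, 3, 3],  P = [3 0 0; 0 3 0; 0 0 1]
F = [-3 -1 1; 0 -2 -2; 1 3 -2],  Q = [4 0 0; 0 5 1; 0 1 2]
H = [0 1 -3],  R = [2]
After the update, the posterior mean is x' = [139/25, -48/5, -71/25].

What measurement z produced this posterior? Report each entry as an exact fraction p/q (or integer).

x̄ = F·x = [3, -12, 2]
P̄ = F·P·Fᵀ + Q = [35 4 -20; 4 21 -13; -20 -13 36]
S = H·P̄·Hᵀ + R = [425]
K = P̄·Hᵀ·S⁻¹ = [64/425; 12/85; -121/425]
x' − x̄ = [64/25, 12/5, -121/25] = K·y
y = (KᵀK)⁻¹·Kᵀ·(x' − x̄) = [17]
z = y + H·x̄ = [17] + [-18] = [-1]

z = [-1]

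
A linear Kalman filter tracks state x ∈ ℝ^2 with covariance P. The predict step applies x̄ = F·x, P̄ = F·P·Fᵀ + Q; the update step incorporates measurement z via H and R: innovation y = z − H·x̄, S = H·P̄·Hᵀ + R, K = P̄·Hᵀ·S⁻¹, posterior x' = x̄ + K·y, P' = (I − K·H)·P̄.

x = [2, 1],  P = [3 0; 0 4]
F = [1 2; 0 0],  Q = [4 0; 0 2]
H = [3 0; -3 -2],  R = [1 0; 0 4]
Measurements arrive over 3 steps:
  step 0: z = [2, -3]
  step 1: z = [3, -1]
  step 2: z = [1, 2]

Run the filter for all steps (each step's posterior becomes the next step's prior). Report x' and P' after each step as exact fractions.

step 0: x' = [637/901, 264/901], P' = [92/901 -92/901; -92/901 2078/2703]
step 1: x' = [172733/181089, -112370/181089], P' = [18296/181089 -18296/181089; -18296/181089 139022/181089]
step 2: x' = [1003961/4043420, -11098723/12130260], P' = [306389/3032565 -306389/3032565; -306389/3032565 776033/1010855]

step 0: x̄ = F·x = [4, 0]
step 0: P̄ = F·P·Fᵀ + Q = [23 0; 0 2]
step 0: y = z − H·x̄ = [-10, 9]
step 0: S = H·P̄·Hᵀ + R = [208 -207; -207 219]
step 0: K = P̄·Hᵀ·S⁻¹ = [276/901 -23/901; -276/901 -832/2703]
step 0: x' = x̄ + K·y = [637/901, 264/901]
step 0: P' = (I − K·H)·P̄ = [92/901 -92/901; -92/901 2078/2703]
step 1: x̄ = F·x = [1165/901, 0]
step 1: P̄ = F·P·Fᵀ + Q = [18296/2703 0; 0 2]
step 1: y = z − H·x̄ = [-792/901, 2594/901]
step 1: S = H·P̄·Hᵀ + R = [55789/901 -54888/901; -54888/901 65700/901]
step 1: K = P̄·Hᵀ·S⁻¹ = [18296/60363 -4574/181089; -18296/60363 -55789/181089]
step 1: x' = x̄ + K·y = [172733/181089, -112370/181089]
step 1: P' = (I − K·H)·P̄ = [18296/181089 -18296/181089; -18296/181089 139022/181089]
step 2: x̄ = F·x = [-52007/181089, 0]
step 2: P̄ = F·P·Fᵀ + Q = [1225556/181089 0; 0 2]
step 2: y = z − H·x̄ = [112370/60363, 68719/60363]
step 2: S = H·P̄·Hᵀ + R = [1245677/20121 -1225556/20121; -1225556/20121 1467008/20121]
step 2: K = P̄·Hᵀ·S⁻¹ = [306389/1010855 -306389/12130260; -306389/1010855 -1245677/4043420]
step 2: x' = x̄ + K·y = [1003961/4043420, -11098723/12130260]
step 2: P' = (I − K·H)·P̄ = [306389/3032565 -306389/3032565; -306389/3032565 776033/1010855]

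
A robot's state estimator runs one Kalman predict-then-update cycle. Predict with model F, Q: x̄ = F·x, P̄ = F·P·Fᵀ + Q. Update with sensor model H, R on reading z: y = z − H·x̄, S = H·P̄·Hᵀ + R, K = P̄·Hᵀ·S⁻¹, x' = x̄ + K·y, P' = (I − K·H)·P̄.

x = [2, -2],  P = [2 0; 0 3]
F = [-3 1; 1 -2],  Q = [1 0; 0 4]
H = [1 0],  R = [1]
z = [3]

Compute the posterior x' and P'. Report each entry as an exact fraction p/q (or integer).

x' = [58/23, 6/23]
P' = [22/23 -12/23; -12/23 270/23]

x̄ = F·x = [-8, 6]
P̄ = F·P·Fᵀ + Q = [22 -12; -12 18]
y = z − H·x̄ = [11]
S = H·P̄·Hᵀ + R = [23]
K = P̄·Hᵀ·S⁻¹ = [22/23; -12/23]
x' = x̄ + K·y = [58/23, 6/23]
P' = (I − K·H)·P̄ = [22/23 -12/23; -12/23 270/23]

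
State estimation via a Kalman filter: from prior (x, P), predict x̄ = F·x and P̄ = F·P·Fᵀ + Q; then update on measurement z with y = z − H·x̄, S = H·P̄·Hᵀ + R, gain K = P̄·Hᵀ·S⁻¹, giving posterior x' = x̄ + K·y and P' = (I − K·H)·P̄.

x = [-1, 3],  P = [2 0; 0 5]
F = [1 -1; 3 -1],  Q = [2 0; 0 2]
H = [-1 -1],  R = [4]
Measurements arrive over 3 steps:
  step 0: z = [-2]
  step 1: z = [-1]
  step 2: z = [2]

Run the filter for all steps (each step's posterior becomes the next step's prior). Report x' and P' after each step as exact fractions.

step 0: x̄ = F·x = [-4, -6]
step 0: P̄ = F·P·Fᵀ + Q = [9 11; 11 25]
step 0: y = z − H·x̄ = [-12]
step 0: S = H·P̄·Hᵀ + R = [60]
step 0: K = P̄·Hᵀ·S⁻¹ = [-1/3; -3/5]
step 0: x' = x̄ + K·y = [0, 6/5]
step 0: P' = (I − K·H)·P̄ = [7/3 -1; -1 17/5]
step 1: x̄ = F·x = [-6/5, -6/5]
step 1: P̄ = F·P·Fᵀ + Q = [146/15 72/5; 72/5 162/5]
step 1: y = z − H·x̄ = [-17/5]
step 1: S = H·P̄·Hᵀ + R = [1124/15]
step 1: K = P̄·Hᵀ·S⁻¹ = [-181/562; -351/562]
step 1: x' = x̄ + K·y = [-59/562, 519/562]
step 1: P' = (I − K·H)·P̄ = [551/281 -189/281; -189/281 891/281]
step 2: x̄ = F·x = [-289/281, -348/281]
step 2: P̄ = F·P·Fᵀ + Q = [2382/281 3300/281; 3300/281 7546/281]
step 2: y = z − H·x̄ = [-75/281]
step 2: S = H·P̄·Hᵀ + R = [17652/281]
step 2: K = P̄·Hᵀ·S⁻¹ = [-947/2942; -5423/8826]
step 2: x' = x̄ + K·y = [-2773/2942, -3161/2942]
step 2: P' = (I − K·H)·P̄ = [2895/1471 -1001/1471; -1001/1471 13849/4413]

step 0: x' = [0, 6/5], P' = [7/3 -1; -1 17/5]
step 1: x' = [-59/562, 519/562], P' = [551/281 -189/281; -189/281 891/281]
step 2: x' = [-2773/2942, -3161/2942], P' = [2895/1471 -1001/1471; -1001/1471 13849/4413]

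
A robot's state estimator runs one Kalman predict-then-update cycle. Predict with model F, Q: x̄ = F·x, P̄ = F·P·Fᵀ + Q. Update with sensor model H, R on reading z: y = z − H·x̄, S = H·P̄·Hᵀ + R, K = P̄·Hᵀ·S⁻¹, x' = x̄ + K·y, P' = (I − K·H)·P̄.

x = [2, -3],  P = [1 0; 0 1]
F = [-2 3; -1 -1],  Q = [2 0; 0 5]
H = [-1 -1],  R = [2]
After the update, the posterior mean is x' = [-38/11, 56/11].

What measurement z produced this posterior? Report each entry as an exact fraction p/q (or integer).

z = [-3]

x̄ = F·x = [-13, 1]
P̄ = F·P·Fᵀ + Q = [15 -1; -1 7]
S = H·P̄·Hᵀ + R = [22]
K = P̄·Hᵀ·S⁻¹ = [-7/11; -3/11]
x' − x̄ = [105/11, 45/11] = K·y
y = (KᵀK)⁻¹·Kᵀ·(x' − x̄) = [-15]
z = y + H·x̄ = [-15] + [12] = [-3]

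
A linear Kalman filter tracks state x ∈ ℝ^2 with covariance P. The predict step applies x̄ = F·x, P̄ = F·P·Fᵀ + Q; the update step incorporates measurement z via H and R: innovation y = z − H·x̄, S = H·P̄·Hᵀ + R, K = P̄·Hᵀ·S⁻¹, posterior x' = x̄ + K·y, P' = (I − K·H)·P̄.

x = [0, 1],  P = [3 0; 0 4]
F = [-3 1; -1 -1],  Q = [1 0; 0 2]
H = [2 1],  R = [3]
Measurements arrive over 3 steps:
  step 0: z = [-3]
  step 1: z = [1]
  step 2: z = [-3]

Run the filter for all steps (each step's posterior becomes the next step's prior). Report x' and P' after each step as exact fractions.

step 0: x' = [-29/40, -59/40], P' = [359/160 -511/160; -511/160 1079/160]
step 1: x' = [-545/852, 1981/852], P' = [1585/852 -1853/852; -1853/852 3583/852]
step 2: x' = [-4016/6381, -9719/6381], P' = [32120/19143 -35689/19143; -35689/19143 70427/19143]

step 0: x̄ = F·x = [1, -1]
step 0: P̄ = F·P·Fᵀ + Q = [32 5; 5 9]
step 0: y = z − H·x̄ = [-4]
step 0: S = H·P̄·Hᵀ + R = [160]
step 0: K = P̄·Hᵀ·S⁻¹ = [69/160; 19/160]
step 0: x' = x̄ + K·y = [-29/40, -59/40]
step 0: P' = (I − K·H)·P̄ = [359/160 -511/160; -511/160 1079/160]
step 1: x̄ = F·x = [7/10, 11/5]
step 1: P̄ = F·P·Fᵀ + Q = [471/10 -32/5; -32/5 23/5]
step 1: y = z − H·x̄ = [-13/5]
step 1: S = H·P̄·Hᵀ + R = [852/5]
step 1: K = P̄·Hᵀ·S⁻¹ = [439/852; -41/852]
step 1: x' = x̄ + K·y = [-545/852, 1981/852]
step 1: P' = (I − K·H)·P̄ = [1585/852 -1853/852; -1853/852 3583/852]
step 2: x̄ = F·x = [904/213, -359/213]
step 2: P̄ = F·P·Fᵀ + Q = [14909/426 -1267/426; -1267/426 1583/426]
step 2: y = z − H·x̄ = [-696/71]
step 2: S = H·P̄·Hᵀ + R = [19143/142]
step 2: K = P̄·Hᵀ·S⁻¹ = [9517/19143; -317/19143]
step 2: x' = x̄ + K·y = [-4016/6381, -9719/6381]
step 2: P' = (I − K·H)·P̄ = [32120/19143 -35689/19143; -35689/19143 70427/19143]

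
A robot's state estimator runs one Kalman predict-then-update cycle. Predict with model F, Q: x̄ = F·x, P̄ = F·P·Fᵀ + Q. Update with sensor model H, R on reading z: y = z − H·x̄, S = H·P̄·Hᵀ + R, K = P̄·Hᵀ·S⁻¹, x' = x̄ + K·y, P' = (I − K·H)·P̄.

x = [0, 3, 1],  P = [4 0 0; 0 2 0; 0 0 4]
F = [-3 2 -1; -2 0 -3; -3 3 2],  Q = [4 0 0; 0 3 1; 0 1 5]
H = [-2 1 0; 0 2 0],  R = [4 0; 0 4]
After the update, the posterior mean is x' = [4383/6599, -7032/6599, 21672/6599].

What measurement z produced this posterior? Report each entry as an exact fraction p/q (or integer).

x̄ = F·x = [5, -3, 11]
P̄ = F·P·Fᵀ + Q = [52 36 40; 36 55 1; 40 1 75]
S = H·P̄·Hᵀ + R = [123 -34; -34 224]
K = P̄·Hᵀ·S⁻¹ = [-3196/6599 1636/6599; -17/6599 3238/6599; -4407/6599 -610/6599]
x' − x̄ = [-28612/6599, 12765/6599, -50917/6599] = K·y
y = (KᵀK)⁻¹·Kᵀ·(x' − x̄) = [11, 4]
z = y + H·x̄ = [11, 4] + [-13, -6] = [-2, -2]

z = [-2, -2]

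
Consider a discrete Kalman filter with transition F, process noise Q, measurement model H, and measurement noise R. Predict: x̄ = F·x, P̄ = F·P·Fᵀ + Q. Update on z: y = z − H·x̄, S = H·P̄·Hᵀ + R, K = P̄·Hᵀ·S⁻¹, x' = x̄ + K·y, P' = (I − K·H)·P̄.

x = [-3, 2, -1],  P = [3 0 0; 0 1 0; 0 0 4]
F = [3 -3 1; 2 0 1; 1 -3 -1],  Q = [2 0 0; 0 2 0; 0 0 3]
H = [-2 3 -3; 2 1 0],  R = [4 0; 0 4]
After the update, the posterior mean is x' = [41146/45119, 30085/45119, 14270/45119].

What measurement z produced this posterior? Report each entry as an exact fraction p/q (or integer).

z = [-1, 3]

x̄ = F·x = [-16, -7, -8]
P̄ = F·P·Fᵀ + Q = [42 22 14; 22 18 2; 14 2 19]
S = H·P̄·Hᵀ + R = [373 -116; -116 278]
K = P̄·Hᵀ·S⁻¹ = [-2192/45119 16289/45119; 4152/45119 11795/45119; -9241/45119 1013/45119]
x' − x̄ = [763050/45119, 345918/45119, 375222/45119] = K·y
y = (KᵀK)⁻¹·Kᵀ·(x' − x̄) = [-36, 42]
z = y + H·x̄ = [-36, 42] + [35, -39] = [-1, 3]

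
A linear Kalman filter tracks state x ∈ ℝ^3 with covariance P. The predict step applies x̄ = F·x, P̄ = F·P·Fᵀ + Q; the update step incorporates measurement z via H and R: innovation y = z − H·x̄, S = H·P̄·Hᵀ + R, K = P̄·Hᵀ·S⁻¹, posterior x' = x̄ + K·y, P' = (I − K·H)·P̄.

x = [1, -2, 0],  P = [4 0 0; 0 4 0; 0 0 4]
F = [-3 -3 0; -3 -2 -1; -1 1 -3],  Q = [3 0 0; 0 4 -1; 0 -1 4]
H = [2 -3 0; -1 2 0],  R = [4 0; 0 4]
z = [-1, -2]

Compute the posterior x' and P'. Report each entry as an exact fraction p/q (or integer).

x̄ = F·x = [3, 1, -3]
P̄ = F·P·Fᵀ + Q = [75 60 0; 60 60 15; 0 15 48]
y = z − H·x̄ = [-4, -1]
S = H·P̄·Hᵀ + R = [124 -90; -90 79]
K = P̄·Hᵀ·S⁻¹ = [105/106 90/53; 165/424 255/212; -855/1696 -165/848]
x' = x̄ + K·y = [-141/53, -373/212, -669/848]
P' = (I − K·H)·P̄ = [1500/53 930/53 -675/106; 930/53 1185/106 -1515/424; -675/106 -1515/424 52833/1696]

x' = [-141/53, -373/212, -669/848]
P' = [1500/53 930/53 -675/106; 930/53 1185/106 -1515/424; -675/106 -1515/424 52833/1696]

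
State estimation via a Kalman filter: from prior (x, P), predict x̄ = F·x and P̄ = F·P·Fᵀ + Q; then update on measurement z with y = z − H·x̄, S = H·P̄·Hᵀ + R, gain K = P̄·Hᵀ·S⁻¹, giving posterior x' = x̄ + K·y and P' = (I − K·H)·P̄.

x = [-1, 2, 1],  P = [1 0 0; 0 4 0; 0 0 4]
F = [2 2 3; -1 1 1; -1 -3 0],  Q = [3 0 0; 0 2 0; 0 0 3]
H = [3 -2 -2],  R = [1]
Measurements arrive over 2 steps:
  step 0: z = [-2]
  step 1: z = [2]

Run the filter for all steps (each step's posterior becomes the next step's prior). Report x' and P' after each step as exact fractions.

step 0: x̄ = F·x = [5, 4, -5]
step 0: P̄ = F·P·Fᵀ + Q = [59 18 -26; 18 11 -11; -26 -11 40]
step 0: y = z − H·x̄ = [-19]
step 0: S = H·P̄·Hᵀ + R = [744]
step 0: K = P̄·Hᵀ·S⁻¹ = [193/744; 9/124; -17/93]
step 0: x' = x̄ + K·y = [53/744, 325/124, -142/93]
step 0: P' = (I − K·H)·P̄ = [6647/744 495/124 863/93; 495/124 439/62 -35/31; 863/93 -35/31 1408/93]
step 1: x̄ = F·x = [299/372, 761/744, -5903/744]
step 1: P̄ = F·P·Fᵀ + Q = [61949/186 9965/372 -40907/372; 9965/372 3239/744 -7601/744; -40907/372 -7601/744 74111/744]
step 1: y = z − H·x̄ = [-1765/124]
step 1: S = H·P̄·Hᵀ + R = [268509/62]
step 1: K = P̄·Hᵀ·S⁻¹ = [72263/268509; 11419/537018; -63077/537018]
step 1: x' = x̄ + K·y = [-541843/179006, 193376/268509, -560491/89503]
step 1: P' = (I − K·H)·P̄ = [5204519/268509 358743/179006 14465065/537018; 358743/179006 643172/268509 53715/89503; 14465065/537018 53715/89503 10703423/268509]

step 0: x' = [53/744, 325/124, -142/93], P' = [6647/744 495/124 863/93; 495/124 439/62 -35/31; 863/93 -35/31 1408/93]
step 1: x' = [-541843/179006, 193376/268509, -560491/89503], P' = [5204519/268509 358743/179006 14465065/537018; 358743/179006 643172/268509 53715/89503; 14465065/537018 53715/89503 10703423/268509]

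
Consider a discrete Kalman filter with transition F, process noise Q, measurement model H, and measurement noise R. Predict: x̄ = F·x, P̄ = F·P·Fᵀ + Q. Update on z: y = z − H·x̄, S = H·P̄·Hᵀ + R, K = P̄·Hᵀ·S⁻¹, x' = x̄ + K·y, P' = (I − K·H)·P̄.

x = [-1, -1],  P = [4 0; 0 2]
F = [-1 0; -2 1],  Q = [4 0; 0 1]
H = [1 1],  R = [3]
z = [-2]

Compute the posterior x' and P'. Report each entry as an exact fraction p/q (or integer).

x̄ = F·x = [1, 1]
P̄ = F·P·Fᵀ + Q = [8 8; 8 19]
y = z − H·x̄ = [-4]
S = H·P̄·Hᵀ + R = [46]
K = P̄·Hᵀ·S⁻¹ = [8/23; 27/46]
x' = x̄ + K·y = [-9/23, -31/23]
P' = (I − K·H)·P̄ = [56/23 -32/23; -32/23 145/46]

x' = [-9/23, -31/23]
P' = [56/23 -32/23; -32/23 145/46]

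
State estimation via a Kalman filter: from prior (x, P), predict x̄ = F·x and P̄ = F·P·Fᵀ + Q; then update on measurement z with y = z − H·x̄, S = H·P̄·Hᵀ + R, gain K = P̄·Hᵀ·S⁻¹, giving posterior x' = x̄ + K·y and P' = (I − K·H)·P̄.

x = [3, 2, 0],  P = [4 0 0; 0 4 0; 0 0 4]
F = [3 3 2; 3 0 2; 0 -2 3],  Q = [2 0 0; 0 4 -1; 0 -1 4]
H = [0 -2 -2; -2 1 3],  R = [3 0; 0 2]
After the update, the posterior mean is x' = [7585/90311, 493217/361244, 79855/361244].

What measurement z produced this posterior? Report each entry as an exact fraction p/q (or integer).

x̄ = F·x = [15, 9, -4]
P̄ = F·P·Fᵀ + Q = [90 52 0; 52 56 23; 0 23 56]
S = H·P̄·Hᵀ + R = [635 -424; -424 852]
K = P̄·Hᵀ·S⁻¹ = [-35720/90311 -31344/90311; -31428/90311 -53657/361244; -13408/90311 54293/361244]
x' − x̄ = [-1347080/90311, -2757979/361244, 1524831/361244] = K·y
y = (KᵀK)⁻¹·Kᵀ·(x' − x̄) = [7, 35]
z = y + H·x̄ = [7, 35] + [-10, -33] = [-3, 2]

z = [-3, 2]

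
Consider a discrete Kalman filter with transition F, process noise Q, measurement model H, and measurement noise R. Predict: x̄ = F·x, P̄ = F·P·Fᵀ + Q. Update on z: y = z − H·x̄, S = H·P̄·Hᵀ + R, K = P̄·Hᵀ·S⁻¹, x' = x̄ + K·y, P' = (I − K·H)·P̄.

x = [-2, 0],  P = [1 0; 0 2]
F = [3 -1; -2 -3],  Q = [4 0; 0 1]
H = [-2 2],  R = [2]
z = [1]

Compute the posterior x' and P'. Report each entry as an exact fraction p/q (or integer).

x̄ = F·x = [-6, 4]
P̄ = F·P·Fᵀ + Q = [15 0; 0 23]
y = z − H·x̄ = [-19]
S = H·P̄·Hᵀ + R = [154]
K = P̄·Hᵀ·S⁻¹ = [-15/77; 23/77]
x' = x̄ + K·y = [-177/77, -129/77]
P' = (I − K·H)·P̄ = [705/77 690/77; 690/77 713/77]

x' = [-177/77, -129/77]
P' = [705/77 690/77; 690/77 713/77]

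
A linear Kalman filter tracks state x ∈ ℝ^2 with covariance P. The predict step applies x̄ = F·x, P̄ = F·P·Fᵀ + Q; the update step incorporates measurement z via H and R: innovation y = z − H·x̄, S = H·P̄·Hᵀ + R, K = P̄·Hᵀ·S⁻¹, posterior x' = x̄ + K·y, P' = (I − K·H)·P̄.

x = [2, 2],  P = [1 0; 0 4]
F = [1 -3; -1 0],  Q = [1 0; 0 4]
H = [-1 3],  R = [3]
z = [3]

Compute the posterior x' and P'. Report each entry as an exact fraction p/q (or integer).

x̄ = F·x = [-4, -2]
P̄ = F·P·Fᵀ + Q = [38 -1; -1 5]
y = z − H·x̄ = [5]
S = H·P̄·Hᵀ + R = [92]
K = P̄·Hᵀ·S⁻¹ = [-41/92; 4/23]
x' = x̄ + K·y = [-573/92, -26/23]
P' = (I − K·H)·P̄ = [1815/92 141/23; 141/23 51/23]

x' = [-573/92, -26/23]
P' = [1815/92 141/23; 141/23 51/23]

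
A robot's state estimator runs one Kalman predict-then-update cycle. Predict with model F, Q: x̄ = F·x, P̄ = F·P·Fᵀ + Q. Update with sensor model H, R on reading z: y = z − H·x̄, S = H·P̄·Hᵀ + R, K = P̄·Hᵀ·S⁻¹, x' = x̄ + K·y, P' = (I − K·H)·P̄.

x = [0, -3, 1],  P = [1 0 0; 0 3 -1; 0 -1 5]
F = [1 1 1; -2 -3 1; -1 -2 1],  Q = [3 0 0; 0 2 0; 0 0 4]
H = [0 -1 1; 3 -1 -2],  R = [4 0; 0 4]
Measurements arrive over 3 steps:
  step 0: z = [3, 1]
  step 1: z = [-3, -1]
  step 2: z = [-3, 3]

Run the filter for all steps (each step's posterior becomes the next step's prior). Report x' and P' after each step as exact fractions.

step 0: x̄ = F·x = [-2, 10, 7]
step 0: P̄ = F·P·Fᵀ + Q = [10 -4 -1; -4 44 30; -1 30 26]
step 0: y = z − H·x̄ = [6, 31]
step 0: S = H·P̄·Hᵀ + R = [14 31; 31 398]
step 0: K = P̄·Hᵀ·S⁻¹ = [26/1537 137/1537; -1976/4611 -1190/4611; 1043/4611 -1066/4611]
step 0: x' = x̄ + K·y = [1329/1537, -2636/4611, 5489/4611]
step 0: P' = (I − K·H)·P̄ = [10360/1537 10108/1537 10212/1537; 10108/1537 37180/4611 29276/4611; 10212/1537 29276/4611 33448/4611]
step 1: x̄ = F·x = [2280/1537, 187/159, 2258/1537]
step 1: P̄ = F·P·Fᵀ + Q = [98671/1537 -4380/53 -64080/1537; -4380/53 19562/159 3364/53; -64080/1537 3364/53 58204/1537]
step 1: y = z − H·x̄ = [-15184/4611, -6160/4611]
step 1: S = H·P̄·Hᵀ + R = [175018/4611 1077202/4611; 1077202/4611 9712219/4611]
step 1: K = P̄·Hᵀ·S⁻¹ = [5706201/58495879 9326481/58495879; -21059561/58495879 -11491736/58495879; 18011880/58495879 -9337332/58495879]
step 1: x' = x̄ + K·y = [55523256/58495879, 153498291/58495879, 39097086/58495879]
step 1: P' = (I − K·H)·P̄ = [176973028/58495879 149321184/58495879 172145988/58495879; 149321184/58495879 220802328/58495879 136564084/58495879; 172145988/58495879 136564084/58495879 208611604/58495879]
step 2: x̄ = F·x = [248118633/58495879, -532444299/58495879, -323422752/58495879]
step 2: P̄ = F·P·Fᵀ + Q = [1697937109/58495879 -1999621512/58495879 -994493716/58495879; -1999621512/58495879 3304602178/58495879 1733361532/58495879; -994493716/58495879 1733361532/58495879 1209513884/58495879]
step 2: y = z − H·x̄ = [-384509184/58495879, -1748158065/58495879]
step 2: S = H·P̄·Hᵀ + R = [1281376514/58495879 5634319330/58495879; 5634319330/58495879 54523175003/58495879]
step 2: K = P̄·Hᵀ·S⁻¹ = [31023575401/325827752799 51070170733/325827752799; -39084524227/108609250933 -21399084988/108609250933; 99527830112/325827752799 -52928616304/325827752799]
step 2: x' = x̄ + K·y = [-116040333326/108609250933, -92160935901/108609250933, -291313317808/108609250933]
step 2: P' = (I − K·H)·P̄ = [995140542188/325827752799 281439148936/108609250933 968411748412/325827752799; 281439148936/108609250933 414196660192/108609250933 257858563284/108609250933; 968411748412/325827752799 257858563284/108609250933 1171687010300/325827752799]

step 0: x' = [1329/1537, -2636/4611, 5489/4611], P' = [10360/1537 10108/1537 10212/1537; 10108/1537 37180/4611 29276/4611; 10212/1537 29276/4611 33448/4611]
step 1: x' = [55523256/58495879, 153498291/58495879, 39097086/58495879], P' = [176973028/58495879 149321184/58495879 172145988/58495879; 149321184/58495879 220802328/58495879 136564084/58495879; 172145988/58495879 136564084/58495879 208611604/58495879]
step 2: x' = [-116040333326/108609250933, -92160935901/108609250933, -291313317808/108609250933], P' = [995140542188/325827752799 281439148936/108609250933 968411748412/325827752799; 281439148936/108609250933 414196660192/108609250933 257858563284/108609250933; 968411748412/325827752799 257858563284/108609250933 1171687010300/325827752799]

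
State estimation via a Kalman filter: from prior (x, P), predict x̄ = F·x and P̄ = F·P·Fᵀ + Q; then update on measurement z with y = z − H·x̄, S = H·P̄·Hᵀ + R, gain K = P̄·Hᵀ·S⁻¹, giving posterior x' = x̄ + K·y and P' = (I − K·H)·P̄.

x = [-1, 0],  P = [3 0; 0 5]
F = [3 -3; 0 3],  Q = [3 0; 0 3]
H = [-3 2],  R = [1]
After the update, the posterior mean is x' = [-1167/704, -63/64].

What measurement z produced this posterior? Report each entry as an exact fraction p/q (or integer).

x̄ = F·x = [-3, 0]
P̄ = F·P·Fᵀ + Q = [75 -45; -45 48]
S = H·P̄·Hᵀ + R = [1408]
K = P̄·Hᵀ·S⁻¹ = [-315/1408; 21/128]
x' − x̄ = [945/704, -63/64] = K·y
y = (KᵀK)⁻¹·Kᵀ·(x' − x̄) = [-6]
z = y + H·x̄ = [-6] + [9] = [3]

z = [3]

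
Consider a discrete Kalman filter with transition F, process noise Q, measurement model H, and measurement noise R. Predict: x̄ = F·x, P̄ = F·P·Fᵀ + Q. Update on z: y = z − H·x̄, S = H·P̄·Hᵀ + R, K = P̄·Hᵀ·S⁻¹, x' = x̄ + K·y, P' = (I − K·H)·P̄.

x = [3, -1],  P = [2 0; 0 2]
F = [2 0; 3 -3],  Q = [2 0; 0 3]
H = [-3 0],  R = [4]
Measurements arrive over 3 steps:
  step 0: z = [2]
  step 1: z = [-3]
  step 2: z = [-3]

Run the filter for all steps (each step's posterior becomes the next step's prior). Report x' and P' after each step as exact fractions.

step 0: x̄ = F·x = [6, 12]
step 0: P̄ = F·P·Fᵀ + Q = [10 12; 12 39]
step 0: y = z − H·x̄ = [20]
step 0: S = H·P̄·Hᵀ + R = [94]
step 0: K = P̄·Hᵀ·S⁻¹ = [-15/47; -18/47]
step 0: x' = x̄ + K·y = [-18/47, 204/47]
step 0: P' = (I − K·H)·P̄ = [20/47 24/47; 24/47 1185/47]
step 1: x̄ = F·x = [-36/47, -666/47]
step 1: P̄ = F·P·Fᵀ + Q = [174/47 -24/47; -24/47 10554/47]
step 1: y = z − H·x̄ = [-249/47]
step 1: S = H·P̄·Hᵀ + R = [1754/47]
step 1: K = P̄·Hᵀ·S⁻¹ = [-261/877; 36/877]
step 1: x' = x̄ + K·y = [711/877, -12618/877]
step 1: P' = (I − K·H)·P̄ = [348/877 -48/877; -48/877 196878/877]
step 2: x̄ = F·x = [1422/877, 39987/877]
step 2: P̄ = F·P·Fᵀ + Q = [3146/877 2376/877; 2376/877 1778529/877]
step 2: y = z − H·x̄ = [1635/877]
step 2: S = H·P̄·Hᵀ + R = [31822/877]
step 2: K = P̄·Hᵀ·S⁻¹ = [-4719/15911; -3564/15911]
step 2: x' = x̄ + K·y = [17001/15911, 718821/15911]
step 2: P' = (I − K·H)·P̄ = [6292/15911 4752/15911; 4752/15911 32238051/15911]

step 0: x' = [-18/47, 204/47], P' = [20/47 24/47; 24/47 1185/47]
step 1: x' = [711/877, -12618/877], P' = [348/877 -48/877; -48/877 196878/877]
step 2: x' = [17001/15911, 718821/15911], P' = [6292/15911 4752/15911; 4752/15911 32238051/15911]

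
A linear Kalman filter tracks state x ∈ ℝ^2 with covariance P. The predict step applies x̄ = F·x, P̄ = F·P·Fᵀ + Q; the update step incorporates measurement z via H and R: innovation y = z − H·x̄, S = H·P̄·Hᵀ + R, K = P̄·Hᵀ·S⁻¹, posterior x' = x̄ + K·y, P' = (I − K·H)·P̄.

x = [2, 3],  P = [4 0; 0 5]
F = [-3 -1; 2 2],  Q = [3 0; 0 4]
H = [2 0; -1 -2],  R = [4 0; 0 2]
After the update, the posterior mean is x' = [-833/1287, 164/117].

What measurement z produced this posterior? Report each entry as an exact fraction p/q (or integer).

z = [-1, -2]

x̄ = F·x = [-9, 10]
P̄ = F·P·Fᵀ + Q = [44 -34; -34 40]
S = H·P̄·Hᵀ + R = [180 48; 48 70]
K = P̄·Hᵀ·S⁻¹ = [626/1287 4/429; -29/117 -19/39]
x' − x̄ = [10750/1287, -1006/117] = K·y
y = (KᵀK)⁻¹·Kᵀ·(x' − x̄) = [17, 9]
z = y + H·x̄ = [17, 9] + [-18, -11] = [-1, -2]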